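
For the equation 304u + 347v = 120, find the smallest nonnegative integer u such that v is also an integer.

gcd(347, 304):
  347 = 1×304 + 43
  304 = 7×43 + 3
  43 = 14×3 + 1
  3 = 3×1
so gcd(347, 304) = 1.
1 divides 120, so solutions exist.
Back-substitute for Bézout coefficients:
  1 = 43 - 14×3
  ... = 304×(-113) + 347×(99)
Scale by 120/1 = 120: (u₀, v₀) = (-13560, 11880).
General solution: u = -13560 + 347t, v = 11880 - 304t for integer t.
u ≥ 0: smallest is -13560 mod 347 = 320 (at t = 40), with v = -280.

320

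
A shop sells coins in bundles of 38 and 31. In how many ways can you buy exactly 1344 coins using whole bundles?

Need nonnegative integers with 38j + 31k = 1344.
gcd(38, 31) = 1, and 38·(9) + 31·(-11) = 1.
So (j₀, k₀) = (12096, -14784); general j = 12096 + 31t, k = -14784 - 38t.
j ≥ 0 ⇒ t ≥ -390; k ≥ 0 ⇒ t ≤ -390. That's 1 value of t.

1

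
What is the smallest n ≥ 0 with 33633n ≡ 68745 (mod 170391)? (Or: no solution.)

48146

gcd(170391, 33633) = 3  (170391 = 5×33633 + 2226, 33633 = 15×2226 + 243, 2226 = 9×243 + 39, 243 = 6×39 + 9, 39 = 4×9 + 3, 9 = 3×3).
3 divides 68745, so solutions exist.
Back-substituting, 33633×(-17529) + 170391×(3460) = 3.
So 33633×(-17529) ≡ 3 (mod 170391); multiply by 22915: n ≡ -401677035 (mod 56797).
Smallest nonnegative: n = -401677035 mod 56797 = 48146.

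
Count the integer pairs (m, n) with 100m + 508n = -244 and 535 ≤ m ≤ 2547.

16

gcd(508, 100) = 4  (508 = 5·100 + 8, 100 = 12·8 + 4, 8 = 2·4).
Back-substituting, 100·(61) + 508·(-12) = 4.
Scale by -61: particular solution (-3721, 732); reduce m mod 127: (89, -18).
General solution: m = 89 + 127t, n = -18 - 25t for integer t.
535 ≤ 89 + 127t ≤ 2547 gives t ∈ [4, 19], which is 16 values.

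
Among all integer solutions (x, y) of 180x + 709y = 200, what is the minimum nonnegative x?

395

gcd(709, 180) = 1.
1 divides 200, so solutions exist.
By Bézout, 180*(-193) + 709*(49) = 1.
Scale by 200/1 = 200: (x₀, y₀) = (-38600, 9800).
General solution: x = -38600 + 709t, y = 9800 - 180t for integer t.
x ≥ 0: smallest is -38600 mod 709 = 395 (at t = 55), with y = -100.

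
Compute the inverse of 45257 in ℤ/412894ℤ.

367469

gcd(412894, 45257):
  412894 = 9*45257 + 5581
  45257 = 8*5581 + 609
  5581 = 9*609 + 100
  609 = 6*100 + 9
  100 = 11*9 + 1
  9 = 9*1
so gcd(412894, 45257) = 1.
Back-substitute for Bézout coefficients:
  1 = 100 - 11*9
  ... = 45257*(-45425) + 412894*(4979)
So 45257*-45425 ≡ 1 (mod 412894), and -45425 mod 412894 = 367469.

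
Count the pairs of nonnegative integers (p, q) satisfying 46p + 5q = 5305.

24

gcd(46, 5):
  46 = 9*5 + 1
  5 = 5*1
so gcd(46, 5) = 1.
Back-substitute for Bézout coefficients:
  1 = 46 - 9*5
  ... = 46*(1) + 5*(-9)
Scale by 5305: one solution is (5305, -47745). Reduce p mod 5: (0, 1061).
General: p = 0 + 5t, q = 1061 - 46t.
p ≥ 0 ⇒ t ≥ 0; q ≥ 0 ⇒ t ≤ 23. So t ∈ [0, 23]: 24 solutions.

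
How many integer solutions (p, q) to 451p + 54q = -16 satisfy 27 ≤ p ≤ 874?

gcd(451, 54):
  451 = 8·54 + 19
  54 = 2·19 + 16
  19 = 1·16 + 3
  16 = 5·3 + 1
  3 = 3·1
so gcd(451, 54) = 1.
Back-substitute for Bézout coefficients:
  1 = 16 - 5·3
  ... = 451·(-17) + 54·(142)
Scale by -16: particular solution (272, -2272); reduce p mod 54: (2, -17).
General solution: p = 2 + 54t, q = -17 - 451t for integer t.
27 ≤ 2 + 54t ≤ 874 gives t ∈ [1, 16], which is 16 values.

16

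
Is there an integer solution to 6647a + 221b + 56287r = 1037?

yes

gcd(6647, 221) = 17  (6647 = 30*221 + 17, 221 = 13*17).
gcd(17, 56287) = 17.
17 divides 1037, so integer solutions exist.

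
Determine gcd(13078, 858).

26

gcd(13078, 858) = 26  (13078 = 15·858 + 208, 858 = 4·208 + 26, 208 = 8·26).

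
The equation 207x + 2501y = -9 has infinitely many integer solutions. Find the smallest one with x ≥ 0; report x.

gcd(2501, 207) = 1.
1 divides -9, so solutions exist.
By Bézout, 207·(882) + 2501·(-73) = 1.
Scale by -9/1 = -9: (x₀, y₀) = (-7938, 657).
General solution: x = -7938 + 2501t, y = 657 - 207t for integer t.
x ≥ 0: smallest is -7938 mod 2501 = 2066 (at t = 4), with y = -171.

2066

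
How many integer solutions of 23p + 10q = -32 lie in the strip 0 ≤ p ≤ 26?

3

gcd(23, 10) = 1.
By Bézout, 23×(-3) + 10×(7) = 1.
Particular solution: (6, -17).
General solution: p = 6 + 10t, q = -17 - 23t for integer t.
0 ≤ 6 + 10t ≤ 26 gives t ∈ [0, 2], which is 3 values.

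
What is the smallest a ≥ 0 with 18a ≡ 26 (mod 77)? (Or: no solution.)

gcd(77, 18) = 1  (77 = 4*18 + 5, 18 = 3*5 + 3, 5 = 1*3 + 2, 3 = 1*2 + 1, 2 = 2*1).
1 divides 26, so solutions exist.
Back-substituting, 18*(30) + 77*(-7) = 1.
So 18*(30) ≡ 1 (mod 77); multiply by 26: a ≡ 780 (mod 77).
Smallest nonnegative: a = 780 mod 77 = 10.

10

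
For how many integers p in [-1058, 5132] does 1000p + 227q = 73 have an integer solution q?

gcd(1000, 227) = 1.
By Bézout, 1000×(-37) + 227×(163) = 1.
Particular solution: (23, -101).
General solution: p = 23 + 227t, q = -101 - 1000t for integer t.
-1058 ≤ 23 + 227t ≤ 5132 gives t ∈ [-4, 22], which is 27 values.

27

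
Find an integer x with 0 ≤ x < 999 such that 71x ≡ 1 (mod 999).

gcd(999, 71) = 1  (999 = 14·71 + 5, 71 = 14·5 + 1, 5 = 5·1).
Back-substituting, 71·(197) + 999·(-14) = 1.
So 71·197 ≡ 1 (mod 999), and 197 mod 999 = 197.

197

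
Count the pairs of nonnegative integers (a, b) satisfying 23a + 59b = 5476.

4

gcd(59, 23) = 1  (59 = 2×23 + 13, 23 = 1×13 + 10, 13 = 1×10 + 3, 10 = 3×3 + 1, 3 = 3×1).
Back-substituting, 23×(18) + 59×(-7) = 1.
Scale by 5476: one solution is (98568, -38332). Reduce a mod 59: (38, 78).
General: a = 38 + 59t, b = 78 - 23t.
a ≥ 0 ⇒ t ≥ 0; b ≥ 0 ⇒ t ≤ 3. So t ∈ [0, 3]: 4 solutions.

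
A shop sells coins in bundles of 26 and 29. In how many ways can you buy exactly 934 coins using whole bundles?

Need nonnegative integers with 26j + 29k = 934.
gcd(26, 29) = 1, and 26·(-10) + 29·(9) = 1.
So (j₀, k₀) = (-9340, 8406); general j = -9340 + 29t, k = 8406 - 26t.
j ≥ 0 ⇒ t ≥ 323; k ≥ 0 ⇒ t ≤ 323. That's 1 value of t.

1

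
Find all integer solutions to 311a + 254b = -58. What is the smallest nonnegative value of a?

48

gcd(311, 254) = 1  (311 = 1*254 + 57, 254 = 4*57 + 26, 57 = 2*26 + 5, 26 = 5*5 + 1, 5 = 5*1).
1 divides -58, so solutions exist.
Back-substituting, 311*(-49) + 254*(60) = 1.
Scale by -58/1 = -58: (a₀, b₀) = (2842, -3480).
General solution: a = 2842 + 254t, b = -3480 - 311t for integer t.
a ≥ 0: smallest is 2842 mod 254 = 48 (at t = -11), with b = -59.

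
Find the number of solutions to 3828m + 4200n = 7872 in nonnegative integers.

gcd(4200, 3828) = 12  (4200 = 1·3828 + 372, 3828 = 10·372 + 108, 372 = 3·108 + 48, 108 = 2·48 + 12, 48 = 4·12).
Back-substituting, 3828·(79) + 4200·(-72) = 12.
Scale by 656: one solution is (51824, -47232). Reduce m mod 350: (24, -20).
General: m = 24 + 350t, n = -20 - 319t.
m ≥ 0 ⇒ t ≥ 0; n ≥ 0 ⇒ t ≤ -1. So t ∈ [0, -1]: 0 solutions.

0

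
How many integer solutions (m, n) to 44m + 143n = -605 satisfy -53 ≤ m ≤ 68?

9

gcd(143, 44):
  143 = 3*44 + 11
  44 = 4*11
so gcd(143, 44) = 11.
Back-substitute for Bézout coefficients:
  11 = 143 - 3*44
  ... = 44*(-3) + 143*(1)
Scale by -55: particular solution (165, -55); reduce m mod 13: (9, -7).
General solution: m = 9 + 13t, n = -7 - 4t for integer t.
-53 ≤ 9 + 13t ≤ 68 gives t ∈ [-4, 4], which is 9 values.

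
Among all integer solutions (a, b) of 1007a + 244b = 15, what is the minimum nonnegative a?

gcd(1007, 244):
  1007 = 4*244 + 31
  244 = 7*31 + 27
  31 = 1*27 + 4
  27 = 6*4 + 3
  4 = 1*3 + 1
  3 = 3*1
so gcd(1007, 244) = 1.
1 divides 15, so solutions exist.
Back-substitute for Bézout coefficients:
  1 = 4 - 1*3
  ... = 1007*(63) + 244*(-260)
Scale by 15/1 = 15: (a₀, b₀) = (945, -3900).
General solution: a = 945 + 244t, b = -3900 - 1007t for integer t.
a ≥ 0: smallest is 945 mod 244 = 213 (at t = -3), with b = -879.

213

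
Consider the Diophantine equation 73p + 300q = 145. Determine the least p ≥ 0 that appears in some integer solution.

265

gcd(300, 73) = 1.
1 divides 145, so solutions exist.
By Bézout, 73×(37) + 300×(-9) = 1.
Scale by 145/1 = 145: (p₀, q₀) = (5365, -1305).
General solution: p = 5365 + 300t, q = -1305 - 73t for integer t.
p ≥ 0: smallest is 5365 mod 300 = 265 (at t = -17), with q = -64.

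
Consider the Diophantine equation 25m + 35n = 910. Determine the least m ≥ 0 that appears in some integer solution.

0

gcd(35, 25):
  35 = 1·25 + 10
  25 = 2·10 + 5
  10 = 2·5
so gcd(35, 25) = 5.
5 divides 910, so solutions exist.
Back-substitute for Bézout coefficients:
  5 = 25 - 2·10
  ... = 25·(3) + 35·(-2)
Scale by 910/5 = 182: (m₀, n₀) = (546, -364).
General solution: m = 546 + 7t, n = -364 - 5t for integer t.
m ≥ 0: smallest is 546 mod 7 = 0 (at t = -78), with n = 26.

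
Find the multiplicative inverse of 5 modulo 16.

gcd(16, 5):
  16 = 3×5 + 1
  5 = 5×1
so gcd(16, 5) = 1.
Back-substitute for Bézout coefficients:
  1 = 16 - 3×5
  ... = 5×(-3) + 16×(1)
So 5×-3 ≡ 1 (mod 16), and -3 mod 16 = 13.

13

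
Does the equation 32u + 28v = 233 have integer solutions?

gcd(32, 28) = 4  (32 = 1×28 + 4, 28 = 7×4).
4 does not divide 233 (remainder 1), so no integer solutions.

no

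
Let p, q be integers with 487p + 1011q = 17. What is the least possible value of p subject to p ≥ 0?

245

gcd(1011, 487) = 1.
1 divides 17, so solutions exist.
By Bézout, 487*(-164) + 1011*(79) = 1.
Scale by 17/1 = 17: (p₀, q₀) = (-2788, 1343).
General solution: p = -2788 + 1011t, q = 1343 - 487t for integer t.
p ≥ 0: smallest is -2788 mod 1011 = 245 (at t = 3), with q = -118.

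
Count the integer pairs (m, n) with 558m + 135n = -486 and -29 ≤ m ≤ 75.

7

gcd(558, 135) = 9  (558 = 4·135 + 18, 135 = 7·18 + 9, 18 = 2·9).
Back-substituting, 558·(-7) + 135·(29) = 9.
Scale by -54: particular solution (378, -1566); reduce m mod 15: (3, -16).
General solution: m = 3 + 15t, n = -16 - 62t for integer t.
-29 ≤ 3 + 15t ≤ 75 gives t ∈ [-2, 4], which is 7 values.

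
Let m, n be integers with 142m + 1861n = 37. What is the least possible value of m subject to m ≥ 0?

92

gcd(1861, 142):
  1861 = 13*142 + 15
  142 = 9*15 + 7
  15 = 2*7 + 1
  7 = 7*1
so gcd(1861, 142) = 1.
1 divides 37, so solutions exist.
Back-substitute for Bézout coefficients:
  1 = 15 - 2*7
  ... = 142*(-249) + 1861*(19)
Scale by 37/1 = 37: (m₀, n₀) = (-9213, 703).
General solution: m = -9213 + 1861t, n = 703 - 142t for integer t.
m ≥ 0: smallest is -9213 mod 1861 = 92 (at t = 5), with n = -7.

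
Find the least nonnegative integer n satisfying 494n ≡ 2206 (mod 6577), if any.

1682

gcd(6577, 494):
  6577 = 13×494 + 155
  494 = 3×155 + 29
  155 = 5×29 + 10
  29 = 2×10 + 9
  10 = 1×9 + 1
  9 = 9×1
so gcd(6577, 494) = 1.
1 divides 2206, so solutions exist.
Back-substitute for Bézout coefficients:
  1 = 10 - 1×9
  ... = 494×(-679) + 6577×(51)
So 494×(-679) ≡ 1 (mod 6577); multiply by 2206: n ≡ -1497874 (mod 6577).
Smallest nonnegative: n = -1497874 mod 6577 = 1682.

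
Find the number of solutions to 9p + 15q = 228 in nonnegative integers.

5

gcd(15, 9) = 3  (15 = 1*9 + 6, 9 = 1*6 + 3, 6 = 2*3).
Back-substituting, 9*(2) + 15*(-1) = 3.
Scale by 76: one solution is (152, -76). Reduce p mod 5: (2, 14).
General: p = 2 + 5t, q = 14 - 3t.
p ≥ 0 ⇒ t ≥ 0; q ≥ 0 ⇒ t ≤ 4. So t ∈ [0, 4]: 5 solutions.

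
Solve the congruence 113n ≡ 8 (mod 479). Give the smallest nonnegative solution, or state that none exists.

gcd(479, 113) = 1.
1 divides 8, so solutions exist.
By Bézout, 113*(195) + 479*(-46) = 1.
So 113*(195) ≡ 1 (mod 479); multiply by 8: n ≡ 1560 (mod 479).
Smallest nonnegative: n = 1560 mod 479 = 123.

123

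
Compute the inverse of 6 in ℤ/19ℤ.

gcd(19, 6) = 1  (19 = 3×6 + 1, 6 = 6×1).
Back-substituting, 6×(-3) + 19×(1) = 1.
So 6×-3 ≡ 1 (mod 19), and -3 mod 19 = 16.

16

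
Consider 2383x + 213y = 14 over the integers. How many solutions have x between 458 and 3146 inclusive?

12

gcd(2383, 213) = 1.
By Bézout, 2383·(16) + 213·(-179) = 1.
Particular solution: (11, -123).
General solution: x = 11 + 213t, y = -123 - 2383t for integer t.
458 ≤ 11 + 213t ≤ 3146 gives t ∈ [3, 14], which is 12 values.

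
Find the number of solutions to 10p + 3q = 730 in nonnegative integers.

gcd(10, 3):
  10 = 3×3 + 1
  3 = 3×1
so gcd(10, 3) = 1.
Back-substitute for Bézout coefficients:
  1 = 10 - 3×3
  ... = 10×(1) + 3×(-3)
Scale by 730: one solution is (730, -2190). Reduce p mod 3: (1, 240).
General: p = 1 + 3t, q = 240 - 10t.
p ≥ 0 ⇒ t ≥ 0; q ≥ 0 ⇒ t ≤ 24. So t ∈ [0, 24]: 25 solutions.

25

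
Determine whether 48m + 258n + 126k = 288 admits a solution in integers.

gcd(258, 48):
  258 = 5·48 + 18
  48 = 2·18 + 12
  18 = 1·12 + 6
  12 = 2·6
so gcd(258, 48) = 6.
gcd(6, 126) = 6.
6 divides 288, so integer solutions exist.

yes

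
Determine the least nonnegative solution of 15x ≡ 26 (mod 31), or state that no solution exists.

gcd(31, 15) = 1  (31 = 2*15 + 1, 15 = 15*1).
1 divides 26, so solutions exist.
Back-substituting, 15*(-2) + 31*(1) = 1.
So 15*(-2) ≡ 1 (mod 31); multiply by 26: x ≡ -52 (mod 31).
Smallest nonnegative: x = -52 mod 31 = 10.

10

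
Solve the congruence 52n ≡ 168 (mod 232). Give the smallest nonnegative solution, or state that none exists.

30

gcd(232, 52) = 4.
4 divides 168, so solutions exist.
By Bézout, 52*(9) + 232*(-2) = 4.
So 52*(9) ≡ 4 (mod 232); multiply by 42: n ≡ 378 (mod 58).
Smallest nonnegative: n = 378 mod 58 = 30.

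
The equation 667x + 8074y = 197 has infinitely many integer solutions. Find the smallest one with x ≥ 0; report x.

gcd(8074, 667) = 1.
1 divides 197, so solutions exist.
By Bézout, 667×(-1961) + 8074×(162) = 1.
Scale by 197/1 = 197: (x₀, y₀) = (-386317, 31914).
General solution: x = -386317 + 8074t, y = 31914 - 667t for integer t.
x ≥ 0: smallest is -386317 mod 8074 = 1235 (at t = 48), with y = -102.

1235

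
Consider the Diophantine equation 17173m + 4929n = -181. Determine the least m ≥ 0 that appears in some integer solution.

gcd(17173, 4929) = 1.
1 divides -181, so solutions exist.
By Bézout, 17173·(2386) + 4929·(-8313) = 1.
Scale by -181/1 = -181: (m₀, n₀) = (-431866, 1504653).
General solution: m = -431866 + 4929t, n = 1504653 - 17173t for integer t.
m ≥ 0: smallest is -431866 mod 4929 = 1886 (at t = 88), with n = -6571.

1886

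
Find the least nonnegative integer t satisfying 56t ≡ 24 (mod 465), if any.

399

gcd(465, 56) = 1.
1 divides 24, so solutions exist.
By Bézout, 56×(191) + 465×(-23) = 1.
So 56×(191) ≡ 1 (mod 465); multiply by 24: t ≡ 4584 (mod 465).
Smallest nonnegative: t = 4584 mod 465 = 399.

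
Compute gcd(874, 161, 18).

1

gcd(874, 161):
  874 = 5*161 + 69
  161 = 2*69 + 23
  69 = 3*23
so gcd(874, 161) = 23.
gcd(23, 18) = 1.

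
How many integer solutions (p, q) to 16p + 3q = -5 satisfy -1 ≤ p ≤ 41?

gcd(16, 3) = 1  (16 = 5·3 + 1, 3 = 3·1).
Back-substituting, 16·(1) + 3·(-5) = 1.
Scale by -5: particular solution (-5, 25); reduce p mod 3: (1, -7).
General solution: p = 1 + 3t, q = -7 - 16t for integer t.
-1 ≤ 1 + 3t ≤ 41 gives t ∈ [0, 13], which is 14 values.

14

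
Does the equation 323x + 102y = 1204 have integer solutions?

no

gcd(323, 102) = 17  (323 = 3*102 + 17, 102 = 6*17).
17 does not divide 1204 (remainder 14), so no integer solutions.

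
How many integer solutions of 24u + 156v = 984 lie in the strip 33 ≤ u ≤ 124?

gcd(156, 24):
  156 = 6·24 + 12
  24 = 2·12
so gcd(156, 24) = 12.
Back-substitute for Bézout coefficients:
  12 = 156 - 6·24
  ... = 24·(-6) + 156·(1)
Scale by 82: particular solution (-492, 82); reduce u mod 13: (2, 6).
General solution: u = 2 + 13t, v = 6 - 2t for integer t.
33 ≤ 2 + 13t ≤ 124 gives t ∈ [3, 9], which is 7 values.

7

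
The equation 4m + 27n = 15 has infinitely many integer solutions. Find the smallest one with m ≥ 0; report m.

24

gcd(27, 4):
  27 = 6*4 + 3
  4 = 1*3 + 1
  3 = 3*1
so gcd(27, 4) = 1.
1 divides 15, so solutions exist.
Back-substitute for Bézout coefficients:
  1 = 4 - 1*3
  ... = 4*(7) + 27*(-1)
Scale by 15/1 = 15: (m₀, n₀) = (105, -15).
General solution: m = 105 + 27t, n = -15 - 4t for integer t.
m ≥ 0: smallest is 105 mod 27 = 24 (at t = -3), with n = -3.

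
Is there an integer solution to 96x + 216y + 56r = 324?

no

gcd(216, 96) = 24  (216 = 2×96 + 24, 96 = 4×24).
gcd(24, 56) = 8.
8 does not divide 324 (remainder 4), so no integer solutions.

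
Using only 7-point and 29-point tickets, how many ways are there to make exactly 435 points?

Need nonnegative integers with 7j + 29k = 435.
gcd(7, 29) = 1, and 7·(-4) + 29·(1) = 1.
So (j₀, k₀) = (-1740, 435); general j = -1740 + 29t, k = 435 - 7t.
j ≥ 0 ⇒ t ≥ 60; k ≥ 0 ⇒ t ≤ 62. That's 3 values of t.

3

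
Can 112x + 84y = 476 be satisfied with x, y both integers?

yes

gcd(112, 84) = 28  (112 = 1·84 + 28, 84 = 3·28).
28 divides 476, so integer solutions exist.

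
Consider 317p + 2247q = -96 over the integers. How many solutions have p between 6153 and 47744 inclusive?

gcd(2247, 317) = 1.
By Bézout, 317×(-241) + 2247×(34) = 1.
Particular solution: (666, -94).
General solution: p = 666 + 2247t, q = -94 - 317t for integer t.
6153 ≤ 666 + 2247t ≤ 47744 gives t ∈ [3, 20], which is 18 values.

18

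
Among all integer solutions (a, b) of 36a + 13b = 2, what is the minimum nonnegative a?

8

gcd(36, 13):
  36 = 2×13 + 10
  13 = 1×10 + 3
  10 = 3×3 + 1
  3 = 3×1
so gcd(36, 13) = 1.
1 divides 2, so solutions exist.
Back-substitute for Bézout coefficients:
  1 = 10 - 3×3
  ... = 36×(4) + 13×(-11)
Scale by 2/1 = 2: (a₀, b₀) = (8, -22).
General solution: a = 8 + 13t, b = -22 - 36t for integer t.
a ≥ 0: smallest is 8 mod 13 = 8 (at t = 0), with b = -22.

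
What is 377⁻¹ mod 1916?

1545

gcd(1916, 377) = 1.
By Bézout, 377×(-371) + 1916×(73) = 1.
So 377×-371 ≡ 1 (mod 1916), and -371 mod 1916 = 1545.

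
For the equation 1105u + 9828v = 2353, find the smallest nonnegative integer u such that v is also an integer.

349

gcd(9828, 1105) = 13  (9828 = 8·1105 + 988, 1105 = 1·988 + 117, 988 = 8·117 + 52, 117 = 2·52 + 13, 52 = 4·13).
13 divides 2353, so solutions exist.
Back-substituting, 1105·(169) + 9828·(-19) = 13.
Scale by 2353/13 = 181: (u₀, v₀) = (30589, -3439).
General solution: u = 30589 + 756t, v = -3439 - 85t for integer t.
u ≥ 0: smallest is 30589 mod 756 = 349 (at t = -40), with v = -39.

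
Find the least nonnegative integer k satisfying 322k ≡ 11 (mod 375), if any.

gcd(375, 322) = 1  (375 = 1·322 + 53, 322 = 6·53 + 4, 53 = 13·4 + 1, 4 = 4·1).
1 divides 11, so solutions exist.
Back-substituting, 322·(-92) + 375·(79) = 1.
So 322·(-92) ≡ 1 (mod 375); multiply by 11: k ≡ -1012 (mod 375).
Smallest nonnegative: k = -1012 mod 375 = 113.

113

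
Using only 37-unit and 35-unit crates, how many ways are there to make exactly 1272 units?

1

Need nonnegative integers with 37j + 35k = 1272.
gcd(37, 35) = 1, and 37·(-17) + 35·(18) = 1.
So (j₀, k₀) = (-21624, 22896); general j = -21624 + 35t, k = 22896 - 37t.
j ≥ 0 ⇒ t ≥ 618; k ≥ 0 ⇒ t ≤ 618. That's 1 value of t.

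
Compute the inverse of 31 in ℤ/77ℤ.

5

gcd(77, 31) = 1  (77 = 2*31 + 15, 31 = 2*15 + 1, 15 = 15*1).
Back-substituting, 31*(5) + 77*(-2) = 1.
So 31*5 ≡ 1 (mod 77), and 5 mod 77 = 5.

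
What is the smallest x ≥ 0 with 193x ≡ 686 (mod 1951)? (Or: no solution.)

974

gcd(1951, 193):
  1951 = 10×193 + 21
  193 = 9×21 + 4
  21 = 5×4 + 1
  4 = 4×1
so gcd(1951, 193) = 1.
1 divides 686, so solutions exist.
Back-substitute for Bézout coefficients:
  1 = 21 - 5×4
  ... = 193×(-465) + 1951×(46)
So 193×(-465) ≡ 1 (mod 1951); multiply by 686: x ≡ -318990 (mod 1951).
Smallest nonnegative: x = -318990 mod 1951 = 974.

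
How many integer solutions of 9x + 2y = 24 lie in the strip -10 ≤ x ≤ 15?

gcd(9, 2) = 1  (9 = 4*2 + 1, 2 = 2*1).
Back-substituting, 9*(1) + 2*(-4) = 1.
Scale by 24: particular solution (24, -96); reduce x mod 2: (0, 12).
General solution: x = 0 + 2t, y = 12 - 9t for integer t.
-10 ≤ 0 + 2t ≤ 15 gives t ∈ [-5, 7], which is 13 values.

13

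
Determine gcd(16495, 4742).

1

gcd(16495, 4742) = 1  (16495 = 3·4742 + 2269, 4742 = 2·2269 + 204, 2269 = 11·204 + 25, 204 = 8·25 + 4, 25 = 6·4 + 1, 4 = 4·1).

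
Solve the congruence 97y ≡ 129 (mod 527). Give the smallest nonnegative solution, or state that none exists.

474

gcd(527, 97):
  527 = 5·97 + 42
  97 = 2·42 + 13
  42 = 3·13 + 3
  13 = 4·3 + 1
  3 = 3·1
so gcd(527, 97) = 1.
1 divides 129, so solutions exist.
Back-substitute for Bézout coefficients:
  1 = 13 - 4·3
  ... = 97·(163) + 527·(-30)
So 97·(163) ≡ 1 (mod 527); multiply by 129: y ≡ 21027 (mod 527).
Smallest nonnegative: y = 21027 mod 527 = 474.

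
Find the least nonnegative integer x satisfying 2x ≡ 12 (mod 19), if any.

6

gcd(19, 2) = 1  (19 = 9×2 + 1, 2 = 2×1).
1 divides 12, so solutions exist.
Back-substituting, 2×(-9) + 19×(1) = 1.
So 2×(-9) ≡ 1 (mod 19); multiply by 12: x ≡ -108 (mod 19).
Smallest nonnegative: x = -108 mod 19 = 6.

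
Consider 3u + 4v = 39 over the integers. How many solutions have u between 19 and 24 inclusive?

gcd(4, 3) = 1.
By Bézout, 3*(-1) + 4*(1) = 1.
Particular solution: (1, 9).
General solution: u = 1 + 4t, v = 9 - 3t for integer t.
19 ≤ 1 + 4t ≤ 24 gives t ∈ [5, 5], which is 1 value.

1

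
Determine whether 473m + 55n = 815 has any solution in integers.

gcd(473, 55) = 11.
11 does not divide 815 (remainder 1), so no integer solutions.

no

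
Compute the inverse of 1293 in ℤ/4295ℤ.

382

gcd(4295, 1293) = 1.
By Bézout, 1293*(382) + 4295*(-115) = 1.
So 1293*382 ≡ 1 (mod 4295), and 382 mod 4295 = 382.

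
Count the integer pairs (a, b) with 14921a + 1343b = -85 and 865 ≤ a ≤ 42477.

gcd(14921, 1343):
  14921 = 11·1343 + 148
  1343 = 9·148 + 11
  148 = 13·11 + 5
  11 = 2·5 + 1
  5 = 5·1
so gcd(14921, 1343) = 1.
Back-substitute for Bézout coefficients:
  1 = 11 - 2·5
  ... = 14921·(-245) + 1343·(2722)
Scale by -85: particular solution (20825, -231370); reduce a mod 1343: (680, -7555).
General solution: a = 680 + 1343t, b = -7555 - 14921t for integer t.
865 ≤ 680 + 1343t ≤ 42477 gives t ∈ [1, 31], which is 31 values.

31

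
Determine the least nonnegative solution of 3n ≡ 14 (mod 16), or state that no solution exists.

gcd(16, 3) = 1  (16 = 5×3 + 1, 3 = 3×1).
1 divides 14, so solutions exist.
Back-substituting, 3×(-5) + 16×(1) = 1.
So 3×(-5) ≡ 1 (mod 16); multiply by 14: n ≡ -70 (mod 16).
Smallest nonnegative: n = -70 mod 16 = 10.

10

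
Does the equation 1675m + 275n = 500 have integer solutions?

yes

gcd(1675, 275) = 25.
25 divides 500, so integer solutions exist.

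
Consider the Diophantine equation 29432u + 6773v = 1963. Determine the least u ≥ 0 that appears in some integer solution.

490

gcd(29432, 6773):
  29432 = 4·6773 + 2340
  6773 = 2·2340 + 2093
  2340 = 1·2093 + 247
  2093 = 8·247 + 117
  247 = 2·117 + 13
  117 = 9·13
so gcd(29432, 6773) = 13.
13 divides 1963, so solutions exist.
Back-substitute for Bézout coefficients:
  13 = 247 - 2·117
  ... = 29432·(55) + 6773·(-239)
Scale by 1963/13 = 151: (u₀, v₀) = (8305, -36089).
General solution: u = 8305 + 521t, v = -36089 - 2264t for integer t.
u ≥ 0: smallest is 8305 mod 521 = 490 (at t = -15), with v = -2129.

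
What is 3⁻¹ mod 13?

9

gcd(13, 3):
  13 = 4×3 + 1
  3 = 3×1
so gcd(13, 3) = 1.
Back-substitute for Bézout coefficients:
  1 = 13 - 4×3
  ... = 3×(-4) + 13×(1)
So 3×-4 ≡ 1 (mod 13), and -4 mod 13 = 9.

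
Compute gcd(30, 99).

gcd(99, 30):
  99 = 3·30 + 9
  30 = 3·9 + 3
  9 = 3·3
so gcd(99, 30) = 3.

3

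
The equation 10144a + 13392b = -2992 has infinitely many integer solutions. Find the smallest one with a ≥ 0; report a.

104

gcd(13392, 10144) = 16.
16 divides -2992, so solutions exist.
By Bézout, 10144·(268) + 13392·(-203) = 16.
Scale by -2992/16 = -187: (a₀, b₀) = (-50116, 37961).
General solution: a = -50116 + 837t, b = 37961 - 634t for integer t.
a ≥ 0: smallest is -50116 mod 837 = 104 (at t = 60), with b = -79.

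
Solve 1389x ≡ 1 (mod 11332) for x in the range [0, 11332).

8705

gcd(11332, 1389):
  11332 = 8×1389 + 220
  1389 = 6×220 + 69
  220 = 3×69 + 13
  69 = 5×13 + 4
  13 = 3×4 + 1
  4 = 4×1
so gcd(11332, 1389) = 1.
Back-substitute for Bézout coefficients:
  1 = 13 - 3×4
  ... = 1389×(-2627) + 11332×(322)
So 1389×-2627 ≡ 1 (mod 11332), and -2627 mod 11332 = 8705.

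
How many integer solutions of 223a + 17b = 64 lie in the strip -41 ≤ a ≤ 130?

10

gcd(223, 17) = 1.
By Bézout, 223·(-8) + 17·(105) = 1.
Particular solution: (15, -193).
General solution: a = 15 + 17t, b = -193 - 223t for integer t.
-41 ≤ 15 + 17t ≤ 130 gives t ∈ [-3, 6], which is 10 values.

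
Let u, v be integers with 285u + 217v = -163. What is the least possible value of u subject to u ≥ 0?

71

gcd(285, 217) = 1  (285 = 1*217 + 68, 217 = 3*68 + 13, 68 = 5*13 + 3, 13 = 4*3 + 1, 3 = 3*1).
1 divides -163, so solutions exist.
Back-substituting, 285*(-67) + 217*(88) = 1.
Scale by -163/1 = -163: (u₀, v₀) = (10921, -14344).
General solution: u = 10921 + 217t, v = -14344 - 285t for integer t.
u ≥ 0: smallest is 10921 mod 217 = 71 (at t = -50), with v = -94.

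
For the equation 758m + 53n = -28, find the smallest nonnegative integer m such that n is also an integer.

38

gcd(758, 53):
  758 = 14·53 + 16
  53 = 3·16 + 5
  16 = 3·5 + 1
  5 = 5·1
so gcd(758, 53) = 1.
1 divides -28, so solutions exist.
Back-substitute for Bézout coefficients:
  1 = 16 - 3·5
  ... = 758·(10) + 53·(-143)
Scale by -28/1 = -28: (m₀, n₀) = (-280, 4004).
General solution: m = -280 + 53t, n = 4004 - 758t for integer t.
m ≥ 0: smallest is -280 mod 53 = 38 (at t = 6), with n = -544.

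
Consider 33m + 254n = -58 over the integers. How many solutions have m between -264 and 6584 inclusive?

27

gcd(254, 33) = 1  (254 = 7×33 + 23, 33 = 1×23 + 10, 23 = 2×10 + 3, 10 = 3×3 + 1, 3 = 3×1).
Back-substituting, 33×(77) + 254×(-10) = 1.
Scale by -58: particular solution (-4466, 580); reduce m mod 254: (106, -14).
General solution: m = 106 + 254t, n = -14 - 33t for integer t.
-264 ≤ 106 + 254t ≤ 6584 gives t ∈ [-1, 25], which is 27 values.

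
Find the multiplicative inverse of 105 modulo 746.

135

gcd(746, 105) = 1  (746 = 7·105 + 11, 105 = 9·11 + 6, 11 = 1·6 + 5, 6 = 1·5 + 1, 5 = 5·1).
Back-substituting, 105·(135) + 746·(-19) = 1.
So 105·135 ≡ 1 (mod 746), and 135 mod 746 = 135.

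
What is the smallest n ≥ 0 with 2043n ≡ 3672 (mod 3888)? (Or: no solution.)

gcd(3888, 2043) = 9.
9 divides 3672, so solutions exist.
By Bézout, 2043·(59) + 3888·(-31) = 9.
So 2043·(59) ≡ 9 (mod 3888); multiply by 408: n ≡ 24072 (mod 432).
Smallest nonnegative: n = 24072 mod 432 = 312.

312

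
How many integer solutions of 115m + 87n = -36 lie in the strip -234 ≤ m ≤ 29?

3

gcd(115, 87) = 1  (115 = 1×87 + 28, 87 = 3×28 + 3, 28 = 9×3 + 1, 3 = 3×1).
Back-substituting, 115×(28) + 87×(-37) = 1.
Scale by -36: particular solution (-1008, 1332); reduce m mod 87: (36, -48).
General solution: m = 36 + 87t, n = -48 - 115t for integer t.
-234 ≤ 36 + 87t ≤ 29 gives t ∈ [-3, -1], which is 3 values.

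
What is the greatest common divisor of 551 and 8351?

gcd(8351, 551):
  8351 = 15·551 + 86
  551 = 6·86 + 35
  86 = 2·35 + 16
  35 = 2·16 + 3
  16 = 5·3 + 1
  3 = 3·1
so gcd(8351, 551) = 1.

1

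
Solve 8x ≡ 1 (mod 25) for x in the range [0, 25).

22

gcd(25, 8) = 1.
By Bézout, 8×(-3) + 25×(1) = 1.
So 8×-3 ≡ 1 (mod 25), and -3 mod 25 = 22.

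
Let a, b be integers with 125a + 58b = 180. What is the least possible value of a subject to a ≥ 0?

gcd(125, 58):
  125 = 2*58 + 9
  58 = 6*9 + 4
  9 = 2*4 + 1
  4 = 4*1
so gcd(125, 58) = 1.
1 divides 180, so solutions exist.
Back-substitute for Bézout coefficients:
  1 = 9 - 2*4
  ... = 125*(13) + 58*(-28)
Scale by 180/1 = 180: (a₀, b₀) = (2340, -5040).
General solution: a = 2340 + 58t, b = -5040 - 125t for integer t.
a ≥ 0: smallest is 2340 mod 58 = 20 (at t = -40), with b = -40.

20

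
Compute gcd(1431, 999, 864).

27

gcd(1431, 999) = 27.
gcd(27, 864) = 27.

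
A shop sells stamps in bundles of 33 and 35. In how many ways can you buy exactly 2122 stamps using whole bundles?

2

Need nonnegative integers with 33j + 35k = 2122.
gcd(33, 35) = 1, and 33·(17) + 35·(-16) = 1.
So (j₀, k₀) = (36074, -33952); general j = 36074 + 35t, k = -33952 - 33t.
j ≥ 0 ⇒ t ≥ -1030; k ≥ 0 ⇒ t ≤ -1029. That's 2 values of t.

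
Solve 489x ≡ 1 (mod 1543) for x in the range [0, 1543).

gcd(1543, 489) = 1.
By Bézout, 489*(-467) + 1543*(148) = 1.
So 489*-467 ≡ 1 (mod 1543), and -467 mod 1543 = 1076.

1076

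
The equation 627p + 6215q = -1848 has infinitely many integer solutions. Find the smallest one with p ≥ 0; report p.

116

gcd(6215, 627) = 11  (6215 = 9*627 + 572, 627 = 1*572 + 55, 572 = 10*55 + 22, 55 = 2*22 + 11, 22 = 2*11).
11 divides -1848, so solutions exist.
Back-substituting, 627*(228) + 6215*(-23) = 11.
Scale by -1848/11 = -168: (p₀, q₀) = (-38304, 3864).
General solution: p = -38304 + 565t, q = 3864 - 57t for integer t.
p ≥ 0: smallest is -38304 mod 565 = 116 (at t = 68), with q = -12.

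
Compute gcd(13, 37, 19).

1

gcd(37, 13) = 1  (37 = 2*13 + 11, 13 = 1*11 + 2, 11 = 5*2 + 1, 2 = 2*1).
gcd(1, 19) = 1.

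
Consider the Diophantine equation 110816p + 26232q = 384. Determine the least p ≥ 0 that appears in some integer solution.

gcd(110816, 26232):
  110816 = 4*26232 + 5888
  26232 = 4*5888 + 2680
  5888 = 2*2680 + 528
  2680 = 5*528 + 40
  528 = 13*40 + 8
  40 = 5*8
so gcd(110816, 26232) = 8.
8 divides 384, so solutions exist.
Back-substitute for Bézout coefficients:
  8 = 528 - 13*40
  ... = 110816*(646) + 26232*(-2729)
Scale by 384/8 = 48: (p₀, q₀) = (31008, -130992).
General solution: p = 31008 + 3279t, q = -130992 - 13852t for integer t.
p ≥ 0: smallest is 31008 mod 3279 = 1497 (at t = -9), with q = -6324.

1497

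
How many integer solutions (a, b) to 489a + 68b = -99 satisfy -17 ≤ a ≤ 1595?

24

gcd(489, 68):
  489 = 7*68 + 13
  68 = 5*13 + 3
  13 = 4*3 + 1
  3 = 3*1
so gcd(489, 68) = 1.
Back-substitute for Bézout coefficients:
  1 = 13 - 4*3
  ... = 489*(21) + 68*(-151)
Scale by -99: particular solution (-2079, 14949); reduce a mod 68: (29, -210).
General solution: a = 29 + 68t, b = -210 - 489t for integer t.
-17 ≤ 29 + 68t ≤ 1595 gives t ∈ [0, 23], which is 24 values.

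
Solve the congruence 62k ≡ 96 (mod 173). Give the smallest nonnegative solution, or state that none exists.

102

gcd(173, 62) = 1  (173 = 2*62 + 49, 62 = 1*49 + 13, 49 = 3*13 + 10, 13 = 1*10 + 3, 10 = 3*3 + 1, 3 = 3*1).
1 divides 96, so solutions exist.
Back-substituting, 62*(-53) + 173*(19) = 1.
So 62*(-53) ≡ 1 (mod 173); multiply by 96: k ≡ -5088 (mod 173).
Smallest nonnegative: k = -5088 mod 173 = 102.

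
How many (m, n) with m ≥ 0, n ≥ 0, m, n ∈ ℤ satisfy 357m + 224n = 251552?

23

gcd(357, 224) = 7.
By Bézout, 357*(-5) + 224*(8) = 7.
One solution: (0, 1123).
General: m = 0 + 32t, n = 1123 - 51t.
m ≥ 0 ⇒ t ≥ 0; n ≥ 0 ⇒ t ≤ 22. So t ∈ [0, 22]: 23 solutions.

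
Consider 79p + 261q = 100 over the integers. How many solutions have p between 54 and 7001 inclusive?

26

gcd(261, 79):
  261 = 3*79 + 24
  79 = 3*24 + 7
  24 = 3*7 + 3
  7 = 2*3 + 1
  3 = 3*1
so gcd(261, 79) = 1.
Back-substitute for Bézout coefficients:
  1 = 7 - 2*3
  ... = 79*(76) + 261*(-23)
Scale by 100: particular solution (7600, -2300); reduce p mod 261: (31, -9).
General solution: p = 31 + 261t, q = -9 - 79t for integer t.
54 ≤ 31 + 261t ≤ 7001 gives t ∈ [1, 26], which is 26 values.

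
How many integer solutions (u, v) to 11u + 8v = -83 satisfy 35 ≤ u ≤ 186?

19

gcd(11, 8):
  11 = 1*8 + 3
  8 = 2*3 + 2
  3 = 1*2 + 1
  2 = 2*1
so gcd(11, 8) = 1.
Back-substitute for Bézout coefficients:
  1 = 3 - 1*2
  ... = 11*(3) + 8*(-4)
Scale by -83: particular solution (-249, 332); reduce u mod 8: (7, -20).
General solution: u = 7 + 8t, v = -20 - 11t for integer t.
35 ≤ 7 + 8t ≤ 186 gives t ∈ [4, 22], which is 19 values.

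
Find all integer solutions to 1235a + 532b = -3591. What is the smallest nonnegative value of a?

7

gcd(1235, 532):
  1235 = 2*532 + 171
  532 = 3*171 + 19
  171 = 9*19
so gcd(1235, 532) = 19.
19 divides -3591, so solutions exist.
Back-substitute for Bézout coefficients:
  19 = 532 - 3*171
  ... = 1235*(-3) + 532*(7)
Scale by -3591/19 = -189: (a₀, b₀) = (567, -1323).
General solution: a = 567 + 28t, b = -1323 - 65t for integer t.
a ≥ 0: smallest is 567 mod 28 = 7 (at t = -20), with b = -23.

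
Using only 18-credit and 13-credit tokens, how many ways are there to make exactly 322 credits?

2

Need nonnegative integers with 18j + 13k = 322.
gcd(18, 13) = 1, and 18·(-5) + 13·(7) = 1.
So (j₀, k₀) = (-1610, 2254); general j = -1610 + 13t, k = 2254 - 18t.
j ≥ 0 ⇒ t ≥ 124; k ≥ 0 ⇒ t ≤ 125. That's 2 values of t.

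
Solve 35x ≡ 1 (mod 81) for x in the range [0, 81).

gcd(81, 35):
  81 = 2*35 + 11
  35 = 3*11 + 2
  11 = 5*2 + 1
  2 = 2*1
so gcd(81, 35) = 1.
Back-substitute for Bézout coefficients:
  1 = 11 - 5*2
  ... = 35*(-37) + 81*(16)
So 35*-37 ≡ 1 (mod 81), and -37 mod 81 = 44.

44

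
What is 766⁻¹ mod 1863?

gcd(1863, 766):
  1863 = 2·766 + 331
  766 = 2·331 + 104
  331 = 3·104 + 19
  104 = 5·19 + 9
  19 = 2·9 + 1
  9 = 9·1
so gcd(1863, 766) = 1.
Back-substitute for Bézout coefficients:
  1 = 19 - 2·9
  ... = 766·(-197) + 1863·(81)
So 766·-197 ≡ 1 (mod 1863), and -197 mod 1863 = 1666.

1666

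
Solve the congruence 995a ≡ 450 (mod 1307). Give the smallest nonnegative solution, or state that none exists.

gcd(1307, 995) = 1.
1 divides 450, so solutions exist.
By Bézout, 995×(-155) + 1307×(118) = 1.
So 995×(-155) ≡ 1 (mod 1307); multiply by 450: a ≡ -69750 (mod 1307).
Smallest nonnegative: a = -69750 mod 1307 = 828.

828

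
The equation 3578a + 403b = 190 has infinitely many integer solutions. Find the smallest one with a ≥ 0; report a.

358

gcd(3578, 403):
  3578 = 8×403 + 354
  403 = 1×354 + 49
  354 = 7×49 + 11
  49 = 4×11 + 5
  11 = 2×5 + 1
  5 = 5×1
so gcd(3578, 403) = 1.
1 divides 190, so solutions exist.
Back-substitute for Bézout coefficients:
  1 = 11 - 2×5
  ... = 3578×(74) + 403×(-657)
Scale by 190/1 = 190: (a₀, b₀) = (14060, -124830).
General solution: a = 14060 + 403t, b = -124830 - 3578t for integer t.
a ≥ 0: smallest is 14060 mod 403 = 358 (at t = -34), with b = -3178.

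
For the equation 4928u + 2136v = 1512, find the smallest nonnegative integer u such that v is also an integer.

gcd(4928, 2136) = 8.
8 divides 1512, so solutions exist.
By Bézout, 4928×(127) + 2136×(-293) = 8.
Scale by 1512/8 = 189: (u₀, v₀) = (24003, -55377).
General solution: u = 24003 + 267t, v = -55377 - 616t for integer t.
u ≥ 0: smallest is 24003 mod 267 = 240 (at t = -89), with v = -553.

240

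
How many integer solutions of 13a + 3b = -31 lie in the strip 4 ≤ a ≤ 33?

10

gcd(13, 3) = 1  (13 = 4·3 + 1, 3 = 3·1).
Back-substituting, 13·(1) + 3·(-4) = 1.
Scale by -31: particular solution (-31, 124); reduce a mod 3: (2, -19).
General solution: a = 2 + 3t, b = -19 - 13t for integer t.
4 ≤ 2 + 3t ≤ 33 gives t ∈ [1, 10], which is 10 values.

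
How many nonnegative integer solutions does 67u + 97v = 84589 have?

gcd(97, 67):
  97 = 1×67 + 30
  67 = 2×30 + 7
  30 = 4×7 + 2
  7 = 3×2 + 1
  2 = 2×1
so gcd(97, 67) = 1.
Back-substitute for Bézout coefficients:
  1 = 7 - 3×2
  ... = 67×(42) + 97×(-29)
Scale by 84589: one solution is (3552738, -2453081). Reduce u mod 97: (16, 861).
General: u = 16 + 97t, v = 861 - 67t.
u ≥ 0 ⇒ t ≥ 0; v ≥ 0 ⇒ t ≤ 12. So t ∈ [0, 12]: 13 solutions.

13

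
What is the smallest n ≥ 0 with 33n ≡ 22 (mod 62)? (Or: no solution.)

gcd(62, 33) = 1  (62 = 1×33 + 29, 33 = 1×29 + 4, 29 = 7×4 + 1, 4 = 4×1).
1 divides 22, so solutions exist.
Back-substituting, 33×(-15) + 62×(8) = 1.
So 33×(-15) ≡ 1 (mod 62); multiply by 22: n ≡ -330 (mod 62).
Smallest nonnegative: n = -330 mod 62 = 42.

42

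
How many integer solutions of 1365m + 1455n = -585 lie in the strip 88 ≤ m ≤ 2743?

27

gcd(1455, 1365):
  1455 = 1·1365 + 90
  1365 = 15·90 + 15
  90 = 6·15
so gcd(1455, 1365) = 15.
Back-substitute for Bézout coefficients:
  15 = 1365 - 15·90
  ... = 1365·(16) + 1455·(-15)
Scale by -39: particular solution (-624, 585); reduce m mod 97: (55, -52).
General solution: m = 55 + 97t, n = -52 - 91t for integer t.
88 ≤ 55 + 97t ≤ 2743 gives t ∈ [1, 27], which is 27 values.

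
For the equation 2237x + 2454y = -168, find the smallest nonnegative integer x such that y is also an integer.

gcd(2454, 2237):
  2454 = 1×2237 + 217
  2237 = 10×217 + 67
  217 = 3×67 + 16
  67 = 4×16 + 3
  16 = 5×3 + 1
  3 = 3×1
so gcd(2454, 2237) = 1.
1 divides -168, so solutions exist.
Back-substitute for Bézout coefficients:
  1 = 16 - 5×3
  ... = 2237×(-769) + 2454×(701)
Scale by -168/1 = -168: (x₀, y₀) = (129192, -117768).
General solution: x = 129192 + 2454t, y = -117768 - 2237t for integer t.
x ≥ 0: smallest is 129192 mod 2454 = 1584 (at t = -52), with y = -1444.

1584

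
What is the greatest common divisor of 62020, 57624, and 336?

28

gcd(62020, 57624) = 28.
gcd(28, 336) = 28.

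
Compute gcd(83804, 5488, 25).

gcd(83804, 5488) = 28  (83804 = 15·5488 + 1484, 5488 = 3·1484 + 1036, 1484 = 1·1036 + 448, 1036 = 2·448 + 140, 448 = 3·140 + 28, 140 = 5·28).
gcd(28, 25) = 1.

1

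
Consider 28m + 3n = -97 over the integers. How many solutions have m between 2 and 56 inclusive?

gcd(28, 3):
  28 = 9·3 + 1
  3 = 3·1
so gcd(28, 3) = 1.
Back-substitute for Bézout coefficients:
  1 = 28 - 9·3
  ... = 28·(1) + 3·(-9)
Scale by -97: particular solution (-97, 873); reduce m mod 3: (2, -51).
General solution: m = 2 + 3t, n = -51 - 28t for integer t.
2 ≤ 2 + 3t ≤ 56 gives t ∈ [0, 18], which is 19 values.

19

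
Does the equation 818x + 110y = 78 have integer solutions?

gcd(818, 110) = 2  (818 = 7×110 + 48, 110 = 2×48 + 14, 48 = 3×14 + 6, 14 = 2×6 + 2, 6 = 3×2).
2 divides 78, so integer solutions exist.

yes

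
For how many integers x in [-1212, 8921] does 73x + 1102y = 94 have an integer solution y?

10

gcd(1102, 73) = 1.
By Bézout, 73·(-317) + 1102·(21) = 1.
Particular solution: (1058, -70).
General solution: x = 1058 + 1102t, y = -70 - 73t for integer t.
-1212 ≤ 1058 + 1102t ≤ 8921 gives t ∈ [-2, 7], which is 10 values.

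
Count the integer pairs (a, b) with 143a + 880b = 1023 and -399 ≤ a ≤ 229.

gcd(880, 143):
  880 = 6*143 + 22
  143 = 6*22 + 11
  22 = 2*11
so gcd(880, 143) = 11.
Back-substitute for Bézout coefficients:
  11 = 143 - 6*22
  ... = 143*(37) + 880*(-6)
Scale by 93: particular solution (3441, -558); reduce a mod 80: (1, 1).
General solution: a = 1 + 80t, b = 1 - 13t for integer t.
-399 ≤ 1 + 80t ≤ 229 gives t ∈ [-5, 2], which is 8 values.

8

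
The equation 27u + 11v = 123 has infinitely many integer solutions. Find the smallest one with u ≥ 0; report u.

gcd(27, 11) = 1.
1 divides 123, so solutions exist.
By Bézout, 27×(-2) + 11×(5) = 1.
Scale by 123/1 = 123: (u₀, v₀) = (-246, 615).
General solution: u = -246 + 11t, v = 615 - 27t for integer t.
u ≥ 0: smallest is -246 mod 11 = 7 (at t = 23), with v = -6.

7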